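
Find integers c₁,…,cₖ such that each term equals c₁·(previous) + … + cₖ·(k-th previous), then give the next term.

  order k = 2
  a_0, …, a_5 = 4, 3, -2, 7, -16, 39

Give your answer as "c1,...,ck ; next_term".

  a_2 = -2·3 + 1·4 = -2
  a_3 = -2·-2 + 1·3 = 7
  a_4 = -2·7 + 1·-2 = -16
  a_5 = -2·-16 + 1·7 = 39
  a_6 = -2·39 + 1·-16 = -94

-2,1 ; -94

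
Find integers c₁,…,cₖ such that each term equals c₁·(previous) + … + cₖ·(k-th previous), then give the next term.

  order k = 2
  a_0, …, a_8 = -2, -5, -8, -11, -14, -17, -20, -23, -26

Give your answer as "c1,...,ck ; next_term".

2,-1 ; -29

  a_2 = 2·-5 + -1·-2 = -8
  a_3 = 2·-8 + -1·-5 = -11
  a_4 = 2·-11 + -1·-8 = -14
  a_5 = 2·-14 + -1·-11 = -17
  a_6 = 2·-17 + -1·-14 = -20
  a_7 = 2·-20 + -1·-17 = -23
  a_8 = 2·-23 + -1·-20 = -26
  a_9 = 2·-26 + -1·-23 = -29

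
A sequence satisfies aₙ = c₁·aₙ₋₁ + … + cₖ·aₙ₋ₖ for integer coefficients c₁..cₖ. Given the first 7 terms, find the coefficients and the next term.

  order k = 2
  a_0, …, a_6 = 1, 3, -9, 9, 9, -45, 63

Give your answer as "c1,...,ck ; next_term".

  a_2 = -2·3 + -3·1 = -9
  a_3 = -2·-9 + -3·3 = 9
  a_4 = -2·9 + -3·-9 = 9
  a_5 = -2·9 + -3·9 = -45
  a_6 = -2·-45 + -3·9 = 63
  a_7 = -2·63 + -3·-45 = 9

-2,-3 ; 9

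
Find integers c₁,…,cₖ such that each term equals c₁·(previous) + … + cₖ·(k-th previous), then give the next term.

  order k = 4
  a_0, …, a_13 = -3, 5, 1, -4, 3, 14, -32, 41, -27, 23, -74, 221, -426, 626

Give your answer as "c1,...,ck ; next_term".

  a_4 = -2·-4 + -1·1 + 1·5 + 3·-3 = 3
  a_5 = -2·3 + -1·-4 + 1·1 + 3·5 = 14
  a_6 = -2·14 + -1·3 + 1·-4 + 3·1 = -32
  a_7 = -2·-32 + -1·14 + 1·3 + 3·-4 = 41
  a_8 = -2·41 + -1·-32 + 1·14 + 3·3 = -27
  a_9 = -2·-27 + -1·41 + 1·-32 + 3·14 = 23
  a_10 = -2·23 + -1·-27 + 1·41 + 3·-32 = -74
  a_11 = -2·-74 + -1·23 + 1·-27 + 3·41 = 221
  a_12 = -2·221 + -1·-74 + 1·23 + 3·-27 = -426
  a_13 = -2·-426 + -1·221 + 1·-74 + 3·23 = 626
  a_14 = -2·626 + -1·-426 + 1·221 + 3·-74 = -827

-2,-1,1,3 ; -827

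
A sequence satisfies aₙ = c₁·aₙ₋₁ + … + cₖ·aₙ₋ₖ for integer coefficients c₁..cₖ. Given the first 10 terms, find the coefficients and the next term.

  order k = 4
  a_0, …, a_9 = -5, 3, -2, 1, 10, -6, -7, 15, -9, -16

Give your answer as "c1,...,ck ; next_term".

0,-1,1,-1 ; 31

  a_4 = 0·1 + -1·-2 + 1·3 + -1·-5 = 10
  a_5 = 0·10 + -1·1 + 1·-2 + -1·3 = -6
  a_6 = 0·-6 + -1·10 + 1·1 + -1·-2 = -7
  a_7 = 0·-7 + -1·-6 + 1·10 + -1·1 = 15
  a_8 = 0·15 + -1·-7 + 1·-6 + -1·10 = -9
  a_9 = 0·-9 + -1·15 + 1·-7 + -1·-6 = -16
  a_10 = 0·-16 + -1·-9 + 1·15 + -1·-7 = 31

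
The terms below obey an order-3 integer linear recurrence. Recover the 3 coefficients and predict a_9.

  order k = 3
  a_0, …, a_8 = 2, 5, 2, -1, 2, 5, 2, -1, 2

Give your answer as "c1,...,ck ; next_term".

  a_3 = 1·2 + -1·5 + 1·2 = -1
  a_4 = 1·-1 + -1·2 + 1·5 = 2
  a_5 = 1·2 + -1·-1 + 1·2 = 5
  a_6 = 1·5 + -1·2 + 1·-1 = 2
  a_7 = 1·2 + -1·5 + 1·2 = -1
  a_8 = 1·-1 + -1·2 + 1·5 = 2
  a_9 = 1·2 + -1·-1 + 1·2 = 5

1,-1,1 ; 5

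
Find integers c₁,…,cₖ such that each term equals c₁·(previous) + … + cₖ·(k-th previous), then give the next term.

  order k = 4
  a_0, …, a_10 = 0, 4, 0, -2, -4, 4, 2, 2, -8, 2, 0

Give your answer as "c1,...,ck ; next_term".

0,0,-1,1 ; 10

  a_4 = 0·-2 + 0·0 + -1·4 + 1·0 = -4
  a_5 = 0·-4 + 0·-2 + -1·0 + 1·4 = 4
  a_6 = 0·4 + 0·-4 + -1·-2 + 1·0 = 2
  a_7 = 0·2 + 0·4 + -1·-4 + 1·-2 = 2
  a_8 = 0·2 + 0·2 + -1·4 + 1·-4 = -8
  a_9 = 0·-8 + 0·2 + -1·2 + 1·4 = 2
  a_10 = 0·2 + 0·-8 + -1·2 + 1·2 = 0
  a_11 = 0·0 + 0·2 + -1·-8 + 1·2 = 10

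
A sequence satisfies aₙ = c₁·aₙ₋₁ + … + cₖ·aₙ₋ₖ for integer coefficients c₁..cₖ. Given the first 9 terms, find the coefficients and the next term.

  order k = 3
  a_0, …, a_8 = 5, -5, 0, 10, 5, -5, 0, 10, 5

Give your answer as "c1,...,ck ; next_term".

  a_3 = 1·0 + -1·-5 + 1·5 = 10
  a_4 = 1·10 + -1·0 + 1·-5 = 5
  a_5 = 1·5 + -1·10 + 1·0 = -5
  a_6 = 1·-5 + -1·5 + 1·10 = 0
  a_7 = 1·0 + -1·-5 + 1·5 = 10
  a_8 = 1·10 + -1·0 + 1·-5 = 5
  a_9 = 1·5 + -1·10 + 1·0 = -5

1,-1,1 ; -5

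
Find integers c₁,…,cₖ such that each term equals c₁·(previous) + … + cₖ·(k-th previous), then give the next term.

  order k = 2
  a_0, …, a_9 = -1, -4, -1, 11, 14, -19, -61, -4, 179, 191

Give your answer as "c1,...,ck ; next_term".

1,-3 ; -346

  a_2 = 1·-4 + -3·-1 = -1
  a_3 = 1·-1 + -3·-4 = 11
  a_4 = 1·11 + -3·-1 = 14
  a_5 = 1·14 + -3·11 = -19
  a_6 = 1·-19 + -3·14 = -61
  a_7 = 1·-61 + -3·-19 = -4
  a_8 = 1·-4 + -3·-61 = 179
  a_9 = 1·179 + -3·-4 = 191
  a_10 = 1·191 + -3·179 = -346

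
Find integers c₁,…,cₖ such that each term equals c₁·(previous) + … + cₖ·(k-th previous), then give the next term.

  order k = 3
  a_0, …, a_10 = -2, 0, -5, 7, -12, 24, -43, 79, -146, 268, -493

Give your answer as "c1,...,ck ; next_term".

  a_3 = -1·-5 + 1·0 + -1·-2 = 7
  a_4 = -1·7 + 1·-5 + -1·0 = -12
  a_5 = -1·-12 + 1·7 + -1·-5 = 24
  a_6 = -1·24 + 1·-12 + -1·7 = -43
  a_7 = -1·-43 + 1·24 + -1·-12 = 79
  a_8 = -1·79 + 1·-43 + -1·24 = -146
  a_9 = -1·-146 + 1·79 + -1·-43 = 268
  a_10 = -1·268 + 1·-146 + -1·79 = -493
  a_11 = -1·-493 + 1·268 + -1·-146 = 907

-1,1,-1 ; 907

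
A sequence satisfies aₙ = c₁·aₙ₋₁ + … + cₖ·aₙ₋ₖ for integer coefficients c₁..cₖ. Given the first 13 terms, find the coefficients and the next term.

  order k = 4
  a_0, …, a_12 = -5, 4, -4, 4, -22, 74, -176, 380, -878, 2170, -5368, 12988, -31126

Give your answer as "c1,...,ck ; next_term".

  a_4 = -3·4 + -3·-4 + -3·4 + 2·-5 = -22
  a_5 = -3·-22 + -3·4 + -3·-4 + 2·4 = 74
  a_6 = -3·74 + -3·-22 + -3·4 + 2·-4 = -176
  a_7 = -3·-176 + -3·74 + -3·-22 + 2·4 = 380
  a_8 = -3·380 + -3·-176 + -3·74 + 2·-22 = -878
  a_9 = -3·-878 + -3·380 + -3·-176 + 2·74 = 2170
  a_10 = -3·2170 + -3·-878 + -3·380 + 2·-176 = -5368
  a_11 = -3·-5368 + -3·2170 + -3·-878 + 2·380 = 12988
  a_12 = -3·12988 + -3·-5368 + -3·2170 + 2·-878 = -31126
  a_13 = -3·-31126 + -3·12988 + -3·-5368 + 2·2170 = 74858

-3,-3,-3,2 ; 74858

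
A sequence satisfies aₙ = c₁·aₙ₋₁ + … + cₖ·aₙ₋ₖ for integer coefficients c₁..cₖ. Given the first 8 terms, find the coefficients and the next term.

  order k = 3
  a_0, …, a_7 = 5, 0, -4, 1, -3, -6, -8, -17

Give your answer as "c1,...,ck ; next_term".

1,1,1 ; -31

  a_3 = 1·-4 + 1·0 + 1·5 = 1
  a_4 = 1·1 + 1·-4 + 1·0 = -3
  a_5 = 1·-3 + 1·1 + 1·-4 = -6
  a_6 = 1·-6 + 1·-3 + 1·1 = -8
  a_7 = 1·-8 + 1·-6 + 1·-3 = -17
  a_8 = 1·-17 + 1·-8 + 1·-6 = -31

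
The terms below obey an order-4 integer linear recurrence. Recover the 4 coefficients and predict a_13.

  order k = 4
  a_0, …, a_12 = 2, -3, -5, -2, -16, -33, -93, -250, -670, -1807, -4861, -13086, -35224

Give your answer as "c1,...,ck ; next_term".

  a_4 = 2·-2 + 2·-5 + 0·-3 + -1·2 = -16
  a_5 = 2·-16 + 2·-2 + 0·-5 + -1·-3 = -33
  a_6 = 2·-33 + 2·-16 + 0·-2 + -1·-5 = -93
  a_7 = 2·-93 + 2·-33 + 0·-16 + -1·-2 = -250
  a_8 = 2·-250 + 2·-93 + 0·-33 + -1·-16 = -670
  a_9 = 2·-670 + 2·-250 + 0·-93 + -1·-33 = -1807
  a_10 = 2·-1807 + 2·-670 + 0·-250 + -1·-93 = -4861
  a_11 = 2·-4861 + 2·-1807 + 0·-670 + -1·-250 = -13086
  a_12 = 2·-13086 + 2·-4861 + 0·-1807 + -1·-670 = -35224
  a_13 = 2·-35224 + 2·-13086 + 0·-4861 + -1·-1807 = -94813

2,2,0,-1 ; -94813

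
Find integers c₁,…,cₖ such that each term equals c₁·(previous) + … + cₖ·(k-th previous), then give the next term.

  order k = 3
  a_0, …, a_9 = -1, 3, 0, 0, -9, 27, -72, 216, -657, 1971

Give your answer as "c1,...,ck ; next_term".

-3,-1,-3 ; -5904

  a_3 = -3·0 + -1·3 + -3·-1 = 0
  a_4 = -3·0 + -1·0 + -3·3 = -9
  a_5 = -3·-9 + -1·0 + -3·0 = 27
  a_6 = -3·27 + -1·-9 + -3·0 = -72
  a_7 = -3·-72 + -1·27 + -3·-9 = 216
  a_8 = -3·216 + -1·-72 + -3·27 = -657
  a_9 = -3·-657 + -1·216 + -3·-72 = 1971
  a_10 = -3·1971 + -1·-657 + -3·216 = -5904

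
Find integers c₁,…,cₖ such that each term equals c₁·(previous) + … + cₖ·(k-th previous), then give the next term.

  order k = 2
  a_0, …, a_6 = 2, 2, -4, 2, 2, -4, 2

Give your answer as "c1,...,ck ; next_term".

  a_2 = -1·2 + -1·2 = -4
  a_3 = -1·-4 + -1·2 = 2
  a_4 = -1·2 + -1·-4 = 2
  a_5 = -1·2 + -1·2 = -4
  a_6 = -1·-4 + -1·2 = 2
  a_7 = -1·2 + -1·-4 = 2

-1,-1 ; 2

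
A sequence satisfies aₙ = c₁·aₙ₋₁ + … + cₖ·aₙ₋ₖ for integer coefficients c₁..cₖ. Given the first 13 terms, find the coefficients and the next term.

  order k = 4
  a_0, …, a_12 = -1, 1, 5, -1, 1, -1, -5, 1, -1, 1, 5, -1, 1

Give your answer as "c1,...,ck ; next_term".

  a_4 = 0·-1 + 0·5 + 0·1 + -1·-1 = 1
  a_5 = 0·1 + 0·-1 + 0·5 + -1·1 = -1
  a_6 = 0·-1 + 0·1 + 0·-1 + -1·5 = -5
  a_7 = 0·-5 + 0·-1 + 0·1 + -1·-1 = 1
  a_8 = 0·1 + 0·-5 + 0·-1 + -1·1 = -1
  a_9 = 0·-1 + 0·1 + 0·-5 + -1·-1 = 1
  a_10 = 0·1 + 0·-1 + 0·1 + -1·-5 = 5
  a_11 = 0·5 + 0·1 + 0·-1 + -1·1 = -1
  a_12 = 0·-1 + 0·5 + 0·1 + -1·-1 = 1
  a_13 = 0·1 + 0·-1 + 0·5 + -1·1 = -1

0,0,0,-1 ; -1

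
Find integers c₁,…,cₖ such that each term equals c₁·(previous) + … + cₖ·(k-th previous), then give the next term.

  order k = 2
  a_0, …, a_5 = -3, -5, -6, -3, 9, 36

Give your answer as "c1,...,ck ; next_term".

  a_2 = 3·-5 + -3·-3 = -6
  a_3 = 3·-6 + -3·-5 = -3
  a_4 = 3·-3 + -3·-6 = 9
  a_5 = 3·9 + -3·-3 = 36
  a_6 = 3·36 + -3·9 = 81

3,-3 ; 81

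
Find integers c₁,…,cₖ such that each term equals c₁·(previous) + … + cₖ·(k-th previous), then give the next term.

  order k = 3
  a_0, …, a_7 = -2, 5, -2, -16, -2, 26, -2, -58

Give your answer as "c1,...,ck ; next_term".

  a_3 = 1·-2 + -2·5 + 2·-2 = -16
  a_4 = 1·-16 + -2·-2 + 2·5 = -2
  a_5 = 1·-2 + -2·-16 + 2·-2 = 26
  a_6 = 1·26 + -2·-2 + 2·-16 = -2
  a_7 = 1·-2 + -2·26 + 2·-2 = -58
  a_8 = 1·-58 + -2·-2 + 2·26 = -2

1,-2,2 ; -2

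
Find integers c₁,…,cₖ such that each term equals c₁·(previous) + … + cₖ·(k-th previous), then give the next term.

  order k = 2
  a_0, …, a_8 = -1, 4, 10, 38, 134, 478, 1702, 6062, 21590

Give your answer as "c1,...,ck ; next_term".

3,2 ; 76894

  a_2 = 3·4 + 2·-1 = 10
  a_3 = 3·10 + 2·4 = 38
  a_4 = 3·38 + 2·10 = 134
  a_5 = 3·134 + 2·38 = 478
  a_6 = 3·478 + 2·134 = 1702
  a_7 = 3·1702 + 2·478 = 6062
  a_8 = 3·6062 + 2·1702 = 21590
  a_9 = 3·21590 + 2·6062 = 76894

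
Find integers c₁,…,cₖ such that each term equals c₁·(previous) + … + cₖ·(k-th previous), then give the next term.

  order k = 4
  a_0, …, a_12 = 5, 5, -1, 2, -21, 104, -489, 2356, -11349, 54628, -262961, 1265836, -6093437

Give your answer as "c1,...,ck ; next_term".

  a_4 = -4·2 + 3·-1 + -4·5 + 2·5 = -21
  a_5 = -4·-21 + 3·2 + -4·-1 + 2·5 = 104
  a_6 = -4·104 + 3·-21 + -4·2 + 2·-1 = -489
  a_7 = -4·-489 + 3·104 + -4·-21 + 2·2 = 2356
  a_8 = -4·2356 + 3·-489 + -4·104 + 2·-21 = -11349
  a_9 = -4·-11349 + 3·2356 + -4·-489 + 2·104 = 54628
  a_10 = -4·54628 + 3·-11349 + -4·2356 + 2·-489 = -262961
  a_11 = -4·-262961 + 3·54628 + -4·-11349 + 2·2356 = 1265836
  a_12 = -4·1265836 + 3·-262961 + -4·54628 + 2·-11349 = -6093437
  a_13 = -4·-6093437 + 3·1265836 + -4·-262961 + 2·54628 = 29332356

-4,3,-4,2 ; 29332356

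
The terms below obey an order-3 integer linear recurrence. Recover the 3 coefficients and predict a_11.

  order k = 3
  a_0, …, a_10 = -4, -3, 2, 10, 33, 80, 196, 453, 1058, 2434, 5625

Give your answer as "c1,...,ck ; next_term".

2,2,-3 ; 12944

  a_3 = 2·2 + 2·-3 + -3·-4 = 10
  a_4 = 2·10 + 2·2 + -3·-3 = 33
  a_5 = 2·33 + 2·10 + -3·2 = 80
  a_6 = 2·80 + 2·33 + -3·10 = 196
  a_7 = 2·196 + 2·80 + -3·33 = 453
  a_8 = 2·453 + 2·196 + -3·80 = 1058
  a_9 = 2·1058 + 2·453 + -3·196 = 2434
  a_10 = 2·2434 + 2·1058 + -3·453 = 5625
  a_11 = 2·5625 + 2·2434 + -3·1058 = 12944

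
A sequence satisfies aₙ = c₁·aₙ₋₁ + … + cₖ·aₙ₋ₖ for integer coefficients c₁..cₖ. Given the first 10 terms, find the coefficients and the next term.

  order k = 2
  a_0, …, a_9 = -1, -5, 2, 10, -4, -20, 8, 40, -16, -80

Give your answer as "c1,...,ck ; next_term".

  a_2 = 0·-5 + -2·-1 = 2
  a_3 = 0·2 + -2·-5 = 10
  a_4 = 0·10 + -2·2 = -4
  a_5 = 0·-4 + -2·10 = -20
  a_6 = 0·-20 + -2·-4 = 8
  a_7 = 0·8 + -2·-20 = 40
  a_8 = 0·40 + -2·8 = -16
  a_9 = 0·-16 + -2·40 = -80
  a_10 = 0·-80 + -2·-16 = 32

0,-2 ; 32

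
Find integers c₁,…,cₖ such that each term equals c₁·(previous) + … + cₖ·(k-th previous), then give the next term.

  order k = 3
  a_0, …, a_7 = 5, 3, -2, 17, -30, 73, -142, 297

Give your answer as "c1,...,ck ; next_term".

-2,1,2 ; -590

  a_3 = -2·-2 + 1·3 + 2·5 = 17
  a_4 = -2·17 + 1·-2 + 2·3 = -30
  a_5 = -2·-30 + 1·17 + 2·-2 = 73
  a_6 = -2·73 + 1·-30 + 2·17 = -142
  a_7 = -2·-142 + 1·73 + 2·-30 = 297
  a_8 = -2·297 + 1·-142 + 2·73 = -590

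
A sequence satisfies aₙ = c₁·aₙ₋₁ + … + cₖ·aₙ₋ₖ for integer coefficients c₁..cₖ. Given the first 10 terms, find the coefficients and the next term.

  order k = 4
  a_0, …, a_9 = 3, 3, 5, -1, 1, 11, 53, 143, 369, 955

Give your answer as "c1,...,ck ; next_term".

3,-1,-1,4 ; 2565

  a_4 = 3·-1 + -1·5 + -1·3 + 4·3 = 1
  a_5 = 3·1 + -1·-1 + -1·5 + 4·3 = 11
  a_6 = 3·11 + -1·1 + -1·-1 + 4·5 = 53
  a_7 = 3·53 + -1·11 + -1·1 + 4·-1 = 143
  a_8 = 3·143 + -1·53 + -1·11 + 4·1 = 369
  a_9 = 3·369 + -1·143 + -1·53 + 4·11 = 955
  a_10 = 3·955 + -1·369 + -1·143 + 4·53 = 2565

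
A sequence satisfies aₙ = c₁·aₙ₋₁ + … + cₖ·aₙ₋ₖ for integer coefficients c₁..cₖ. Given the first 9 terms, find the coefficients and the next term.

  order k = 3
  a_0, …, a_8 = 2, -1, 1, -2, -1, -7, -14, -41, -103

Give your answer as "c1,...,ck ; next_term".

  a_3 = 2·1 + 2·-1 + -1·2 = -2
  a_4 = 2·-2 + 2·1 + -1·-1 = -1
  a_5 = 2·-1 + 2·-2 + -1·1 = -7
  a_6 = 2·-7 + 2·-1 + -1·-2 = -14
  a_7 = 2·-14 + 2·-7 + -1·-1 = -41
  a_8 = 2·-41 + 2·-14 + -1·-7 = -103
  a_9 = 2·-103 + 2·-41 + -1·-14 = -274

2,2,-1 ; -274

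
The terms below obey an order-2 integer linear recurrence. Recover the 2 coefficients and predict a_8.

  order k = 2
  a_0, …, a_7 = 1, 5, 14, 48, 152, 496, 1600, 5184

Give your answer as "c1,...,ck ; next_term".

2,4 ; 16768

  a_2 = 2·5 + 4·1 = 14
  a_3 = 2·14 + 4·5 = 48
  a_4 = 2·48 + 4·14 = 152
  a_5 = 2·152 + 4·48 = 496
  a_6 = 2·496 + 4·152 = 1600
  a_7 = 2·1600 + 4·496 = 5184
  a_8 = 2·5184 + 4·1600 = 16768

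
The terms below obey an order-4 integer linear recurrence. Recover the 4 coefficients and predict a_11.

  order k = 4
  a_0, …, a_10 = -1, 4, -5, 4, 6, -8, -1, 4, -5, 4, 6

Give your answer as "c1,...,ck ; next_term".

  a_4 = 0·4 + -1·-5 + 0·4 + -1·-1 = 6
  a_5 = 0·6 + -1·4 + 0·-5 + -1·4 = -8
  a_6 = 0·-8 + -1·6 + 0·4 + -1·-5 = -1
  a_7 = 0·-1 + -1·-8 + 0·6 + -1·4 = 4
  a_8 = 0·4 + -1·-1 + 0·-8 + -1·6 = -5
  a_9 = 0·-5 + -1·4 + 0·-1 + -1·-8 = 4
  a_10 = 0·4 + -1·-5 + 0·4 + -1·-1 = 6
  a_11 = 0·6 + -1·4 + 0·-5 + -1·4 = -8

0,-1,0,-1 ; -8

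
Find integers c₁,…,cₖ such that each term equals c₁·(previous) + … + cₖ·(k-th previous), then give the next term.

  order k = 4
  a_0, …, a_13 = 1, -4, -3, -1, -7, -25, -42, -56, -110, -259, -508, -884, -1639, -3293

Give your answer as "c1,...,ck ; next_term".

2,-2,3,1 ; -6468

  a_4 = 2·-1 + -2·-3 + 3·-4 + 1·1 = -7
  a_5 = 2·-7 + -2·-1 + 3·-3 + 1·-4 = -25
  a_6 = 2·-25 + -2·-7 + 3·-1 + 1·-3 = -42
  a_7 = 2·-42 + -2·-25 + 3·-7 + 1·-1 = -56
  a_8 = 2·-56 + -2·-42 + 3·-25 + 1·-7 = -110
  a_9 = 2·-110 + -2·-56 + 3·-42 + 1·-25 = -259
  a_10 = 2·-259 + -2·-110 + 3·-56 + 1·-42 = -508
  a_11 = 2·-508 + -2·-259 + 3·-110 + 1·-56 = -884
  a_12 = 2·-884 + -2·-508 + 3·-259 + 1·-110 = -1639
  a_13 = 2·-1639 + -2·-884 + 3·-508 + 1·-259 = -3293
  a_14 = 2·-3293 + -2·-1639 + 3·-884 + 1·-508 = -6468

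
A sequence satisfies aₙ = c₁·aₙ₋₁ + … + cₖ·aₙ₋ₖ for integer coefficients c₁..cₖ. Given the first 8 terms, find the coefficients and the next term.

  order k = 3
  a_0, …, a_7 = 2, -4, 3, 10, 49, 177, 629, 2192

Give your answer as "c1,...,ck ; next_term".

4,-1,-3 ; 7608

  a_3 = 4·3 + -1·-4 + -3·2 = 10
  a_4 = 4·10 + -1·3 + -3·-4 = 49
  a_5 = 4·49 + -1·10 + -3·3 = 177
  a_6 = 4·177 + -1·49 + -3·10 = 629
  a_7 = 4·629 + -1·177 + -3·49 = 2192
  a_8 = 4·2192 + -1·629 + -3·177 = 7608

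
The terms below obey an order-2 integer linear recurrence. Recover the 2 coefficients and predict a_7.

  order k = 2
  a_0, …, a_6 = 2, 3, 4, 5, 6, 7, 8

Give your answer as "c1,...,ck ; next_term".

2,-1 ; 9

  a_2 = 2·3 + -1·2 = 4
  a_3 = 2·4 + -1·3 = 5
  a_4 = 2·5 + -1·4 = 6
  a_5 = 2·6 + -1·5 = 7
  a_6 = 2·7 + -1·6 = 8
  a_7 = 2·8 + -1·7 = 9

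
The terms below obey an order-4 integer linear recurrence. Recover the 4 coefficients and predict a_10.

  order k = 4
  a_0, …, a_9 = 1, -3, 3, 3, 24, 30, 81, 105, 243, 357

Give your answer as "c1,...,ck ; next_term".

  a_4 = 2·3 + 1·3 + -4·-3 + 3·1 = 24
  a_5 = 2·24 + 1·3 + -4·3 + 3·-3 = 30
  a_6 = 2·30 + 1·24 + -4·3 + 3·3 = 81
  a_7 = 2·81 + 1·30 + -4·24 + 3·3 = 105
  a_8 = 2·105 + 1·81 + -4·30 + 3·24 = 243
  a_9 = 2·243 + 1·105 + -4·81 + 3·30 = 357
  a_10 = 2·357 + 1·243 + -4·105 + 3·81 = 780

2,1,-4,3 ; 780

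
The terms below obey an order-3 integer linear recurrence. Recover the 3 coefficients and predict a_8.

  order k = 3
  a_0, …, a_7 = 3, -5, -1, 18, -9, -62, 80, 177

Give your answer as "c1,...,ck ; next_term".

  a_3 = -1·-1 + -4·-5 + -1·3 = 18
  a_4 = -1·18 + -4·-1 + -1·-5 = -9
  a_5 = -1·-9 + -4·18 + -1·-1 = -62
  a_6 = -1·-62 + -4·-9 + -1·18 = 80
  a_7 = -1·80 + -4·-62 + -1·-9 = 177
  a_8 = -1·177 + -4·80 + -1·-62 = -435

-1,-4,-1 ; -435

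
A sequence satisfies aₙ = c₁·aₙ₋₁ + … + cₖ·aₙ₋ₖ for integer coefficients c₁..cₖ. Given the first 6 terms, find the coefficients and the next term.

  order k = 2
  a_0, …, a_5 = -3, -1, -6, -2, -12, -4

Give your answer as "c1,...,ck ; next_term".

  a_2 = 0·-1 + 2·-3 = -6
  a_3 = 0·-6 + 2·-1 = -2
  a_4 = 0·-2 + 2·-6 = -12
  a_5 = 0·-12 + 2·-2 = -4
  a_6 = 0·-4 + 2·-12 = -24

0,2 ; -24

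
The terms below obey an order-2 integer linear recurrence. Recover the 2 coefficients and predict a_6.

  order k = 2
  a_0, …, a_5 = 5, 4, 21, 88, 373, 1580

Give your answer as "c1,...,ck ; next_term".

4,1 ; 6693

  a_2 = 4·4 + 1·5 = 21
  a_3 = 4·21 + 1·4 = 88
  a_4 = 4·88 + 1·21 = 373
  a_5 = 4·373 + 1·88 = 1580
  a_6 = 4·1580 + 1·373 = 6693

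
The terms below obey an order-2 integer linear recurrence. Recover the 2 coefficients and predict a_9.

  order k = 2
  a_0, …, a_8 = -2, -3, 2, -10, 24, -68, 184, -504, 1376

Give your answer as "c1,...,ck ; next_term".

-2,2 ; -3760

  a_2 = -2·-3 + 2·-2 = 2
  a_3 = -2·2 + 2·-3 = -10
  a_4 = -2·-10 + 2·2 = 24
  a_5 = -2·24 + 2·-10 = -68
  a_6 = -2·-68 + 2·24 = 184
  a_7 = -2·184 + 2·-68 = -504
  a_8 = -2·-504 + 2·184 = 1376
  a_9 = -2·1376 + 2·-504 = -3760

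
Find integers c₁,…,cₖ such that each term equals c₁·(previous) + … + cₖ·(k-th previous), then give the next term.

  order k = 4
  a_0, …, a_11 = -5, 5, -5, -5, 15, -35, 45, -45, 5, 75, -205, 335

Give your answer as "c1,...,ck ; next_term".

-1,1,2,-1 ; -395

  a_4 = -1·-5 + 1·-5 + 2·5 + -1·-5 = 15
  a_5 = -1·15 + 1·-5 + 2·-5 + -1·5 = -35
  a_6 = -1·-35 + 1·15 + 2·-5 + -1·-5 = 45
  a_7 = -1·45 + 1·-35 + 2·15 + -1·-5 = -45
  a_8 = -1·-45 + 1·45 + 2·-35 + -1·15 = 5
  a_9 = -1·5 + 1·-45 + 2·45 + -1·-35 = 75
  a_10 = -1·75 + 1·5 + 2·-45 + -1·45 = -205
  a_11 = -1·-205 + 1·75 + 2·5 + -1·-45 = 335
  a_12 = -1·335 + 1·-205 + 2·75 + -1·5 = -395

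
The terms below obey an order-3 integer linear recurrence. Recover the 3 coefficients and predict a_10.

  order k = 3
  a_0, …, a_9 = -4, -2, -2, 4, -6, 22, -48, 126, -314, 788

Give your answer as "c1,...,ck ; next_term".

  a_3 = -1·-2 + 3·-2 + -2·-4 = 4
  a_4 = -1·4 + 3·-2 + -2·-2 = -6
  a_5 = -1·-6 + 3·4 + -2·-2 = 22
  a_6 = -1·22 + 3·-6 + -2·4 = -48
  a_7 = -1·-48 + 3·22 + -2·-6 = 126
  a_8 = -1·126 + 3·-48 + -2·22 = -314
  a_9 = -1·-314 + 3·126 + -2·-48 = 788
  a_10 = -1·788 + 3·-314 + -2·126 = -1982

-1,3,-2 ; -1982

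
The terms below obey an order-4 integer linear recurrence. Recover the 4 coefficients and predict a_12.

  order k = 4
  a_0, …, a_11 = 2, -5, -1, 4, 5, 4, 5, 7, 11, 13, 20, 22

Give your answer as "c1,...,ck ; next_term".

  a_4 = 0·4 + 2·-1 + -1·-5 + 1·2 = 5
  a_5 = 0·5 + 2·4 + -1·-1 + 1·-5 = 4
  a_6 = 0·4 + 2·5 + -1·4 + 1·-1 = 5
  a_7 = 0·5 + 2·4 + -1·5 + 1·4 = 7
  a_8 = 0·7 + 2·5 + -1·4 + 1·5 = 11
  a_9 = 0·11 + 2·7 + -1·5 + 1·4 = 13
  a_10 = 0·13 + 2·11 + -1·7 + 1·5 = 20
  a_11 = 0·20 + 2·13 + -1·11 + 1·7 = 22
  a_12 = 0·22 + 2·20 + -1·13 + 1·11 = 38

0,2,-1,1 ; 38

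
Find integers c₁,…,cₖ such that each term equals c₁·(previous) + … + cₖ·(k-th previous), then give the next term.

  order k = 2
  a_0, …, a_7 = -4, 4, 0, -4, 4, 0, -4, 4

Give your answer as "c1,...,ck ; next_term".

  a_2 = -1·4 + -1·-4 = 0
  a_3 = -1·0 + -1·4 = -4
  a_4 = -1·-4 + -1·0 = 4
  a_5 = -1·4 + -1·-4 = 0
  a_6 = -1·0 + -1·4 = -4
  a_7 = -1·-4 + -1·0 = 4
  a_8 = -1·4 + -1·-4 = 0

-1,-1 ; 0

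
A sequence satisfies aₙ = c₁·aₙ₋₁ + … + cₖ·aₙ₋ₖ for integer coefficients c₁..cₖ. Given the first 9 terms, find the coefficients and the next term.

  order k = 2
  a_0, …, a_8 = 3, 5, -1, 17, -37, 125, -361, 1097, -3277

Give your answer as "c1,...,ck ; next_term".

  a_2 = -2·5 + 3·3 = -1
  a_3 = -2·-1 + 3·5 = 17
  a_4 = -2·17 + 3·-1 = -37
  a_5 = -2·-37 + 3·17 = 125
  a_6 = -2·125 + 3·-37 = -361
  a_7 = -2·-361 + 3·125 = 1097
  a_8 = -2·1097 + 3·-361 = -3277
  a_9 = -2·-3277 + 3·1097 = 9845

-2,3 ; 9845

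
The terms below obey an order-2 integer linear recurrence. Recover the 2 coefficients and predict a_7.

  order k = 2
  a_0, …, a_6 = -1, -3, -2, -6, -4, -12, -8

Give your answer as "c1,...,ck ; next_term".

0,2 ; -24

  a_2 = 0·-3 + 2·-1 = -2
  a_3 = 0·-2 + 2·-3 = -6
  a_4 = 0·-6 + 2·-2 = -4
  a_5 = 0·-4 + 2·-6 = -12
  a_6 = 0·-12 + 2·-4 = -8
  a_7 = 0·-8 + 2·-12 = -24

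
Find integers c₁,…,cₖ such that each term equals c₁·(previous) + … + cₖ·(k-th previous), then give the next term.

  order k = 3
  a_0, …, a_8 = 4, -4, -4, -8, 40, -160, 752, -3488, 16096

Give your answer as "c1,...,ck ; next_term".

  a_3 = -4·-4 + 2·-4 + -4·4 = -8
  a_4 = -4·-8 + 2·-4 + -4·-4 = 40
  a_5 = -4·40 + 2·-8 + -4·-4 = -160
  a_6 = -4·-160 + 2·40 + -4·-8 = 752
  a_7 = -4·752 + 2·-160 + -4·40 = -3488
  a_8 = -4·-3488 + 2·752 + -4·-160 = 16096
  a_9 = -4·16096 + 2·-3488 + -4·752 = -74368

-4,2,-4 ; -74368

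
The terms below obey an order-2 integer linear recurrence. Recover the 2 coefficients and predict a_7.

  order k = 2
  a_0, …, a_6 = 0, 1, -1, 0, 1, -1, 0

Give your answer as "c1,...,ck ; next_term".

-1,-1 ; 1

  a_2 = -1·1 + -1·0 = -1
  a_3 = -1·-1 + -1·1 = 0
  a_4 = -1·0 + -1·-1 = 1
  a_5 = -1·1 + -1·0 = -1
  a_6 = -1·-1 + -1·1 = 0
  a_7 = -1·0 + -1·-1 = 1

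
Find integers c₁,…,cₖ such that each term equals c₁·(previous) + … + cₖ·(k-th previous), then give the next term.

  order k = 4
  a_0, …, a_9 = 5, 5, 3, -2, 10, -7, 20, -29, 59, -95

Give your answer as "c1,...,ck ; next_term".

-1,1,0,1 ; 174

  a_4 = -1·-2 + 1·3 + 0·5 + 1·5 = 10
  a_5 = -1·10 + 1·-2 + 0·3 + 1·5 = -7
  a_6 = -1·-7 + 1·10 + 0·-2 + 1·3 = 20
  a_7 = -1·20 + 1·-7 + 0·10 + 1·-2 = -29
  a_8 = -1·-29 + 1·20 + 0·-7 + 1·10 = 59
  a_9 = -1·59 + 1·-29 + 0·20 + 1·-7 = -95
  a_10 = -1·-95 + 1·59 + 0·-29 + 1·20 = 174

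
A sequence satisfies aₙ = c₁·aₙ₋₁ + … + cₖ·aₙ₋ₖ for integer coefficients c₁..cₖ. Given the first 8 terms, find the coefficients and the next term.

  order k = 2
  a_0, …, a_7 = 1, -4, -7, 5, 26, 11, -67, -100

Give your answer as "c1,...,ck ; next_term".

1,-3 ; 101

  a_2 = 1·-4 + -3·1 = -7
  a_3 = 1·-7 + -3·-4 = 5
  a_4 = 1·5 + -3·-7 = 26
  a_5 = 1·26 + -3·5 = 11
  a_6 = 1·11 + -3·26 = -67
  a_7 = 1·-67 + -3·11 = -100
  a_8 = 1·-100 + -3·-67 = 101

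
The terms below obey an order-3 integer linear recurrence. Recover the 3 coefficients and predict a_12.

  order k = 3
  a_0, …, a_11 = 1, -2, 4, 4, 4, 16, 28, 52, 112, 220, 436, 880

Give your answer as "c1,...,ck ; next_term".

  a_3 = 1·4 + 1·-2 + 2·1 = 4
  a_4 = 1·4 + 1·4 + 2·-2 = 4
  a_5 = 1·4 + 1·4 + 2·4 = 16
  a_6 = 1·16 + 1·4 + 2·4 = 28
  a_7 = 1·28 + 1·16 + 2·4 = 52
  a_8 = 1·52 + 1·28 + 2·16 = 112
  a_9 = 1·112 + 1·52 + 2·28 = 220
  a_10 = 1·220 + 1·112 + 2·52 = 436
  a_11 = 1·436 + 1·220 + 2·112 = 880
  a_12 = 1·880 + 1·436 + 2·220 = 1756

1,1,2 ; 1756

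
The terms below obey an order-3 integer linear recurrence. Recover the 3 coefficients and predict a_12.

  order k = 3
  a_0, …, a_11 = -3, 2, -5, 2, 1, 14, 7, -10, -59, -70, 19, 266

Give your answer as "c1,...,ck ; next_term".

1,-1,-3 ; 457

  a_3 = 1·-5 + -1·2 + -3·-3 = 2
  a_4 = 1·2 + -1·-5 + -3·2 = 1
  a_5 = 1·1 + -1·2 + -3·-5 = 14
  a_6 = 1·14 + -1·1 + -3·2 = 7
  a_7 = 1·7 + -1·14 + -3·1 = -10
  a_8 = 1·-10 + -1·7 + -3·14 = -59
  a_9 = 1·-59 + -1·-10 + -3·7 = -70
  a_10 = 1·-70 + -1·-59 + -3·-10 = 19
  a_11 = 1·19 + -1·-70 + -3·-59 = 266
  a_12 = 1·266 + -1·19 + -3·-70 = 457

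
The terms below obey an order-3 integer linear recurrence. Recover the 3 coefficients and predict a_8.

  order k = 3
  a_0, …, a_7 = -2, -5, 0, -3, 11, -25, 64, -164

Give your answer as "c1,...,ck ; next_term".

-2,1,-1 ; 417

  a_3 = -2·0 + 1·-5 + -1·-2 = -3
  a_4 = -2·-3 + 1·0 + -1·-5 = 11
  a_5 = -2·11 + 1·-3 + -1·0 = -25
  a_6 = -2·-25 + 1·11 + -1·-3 = 64
  a_7 = -2·64 + 1·-25 + -1·11 = -164
  a_8 = -2·-164 + 1·64 + -1·-25 = 417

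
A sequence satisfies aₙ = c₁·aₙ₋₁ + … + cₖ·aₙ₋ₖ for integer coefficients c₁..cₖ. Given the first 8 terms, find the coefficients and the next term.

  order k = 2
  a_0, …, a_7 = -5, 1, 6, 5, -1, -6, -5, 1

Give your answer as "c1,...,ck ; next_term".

1,-1 ; 6

  a_2 = 1·1 + -1·-5 = 6
  a_3 = 1·6 + -1·1 = 5
  a_4 = 1·5 + -1·6 = -1
  a_5 = 1·-1 + -1·5 = -6
  a_6 = 1·-6 + -1·-1 = -5
  a_7 = 1·-5 + -1·-6 = 1
  a_8 = 1·1 + -1·-5 = 6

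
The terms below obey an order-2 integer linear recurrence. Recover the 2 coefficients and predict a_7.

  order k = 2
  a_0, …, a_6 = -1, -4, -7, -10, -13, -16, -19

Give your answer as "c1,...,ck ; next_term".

  a_2 = 2·-4 + -1·-1 = -7
  a_3 = 2·-7 + -1·-4 = -10
  a_4 = 2·-10 + -1·-7 = -13
  a_5 = 2·-13 + -1·-10 = -16
  a_6 = 2·-16 + -1·-13 = -19
  a_7 = 2·-19 + -1·-16 = -22

2,-1 ; -22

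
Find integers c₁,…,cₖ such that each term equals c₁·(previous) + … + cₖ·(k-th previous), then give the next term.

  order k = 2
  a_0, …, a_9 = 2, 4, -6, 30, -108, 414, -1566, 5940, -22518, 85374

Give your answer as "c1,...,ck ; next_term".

  a_2 = -3·4 + 3·2 = -6
  a_3 = -3·-6 + 3·4 = 30
  a_4 = -3·30 + 3·-6 = -108
  a_5 = -3·-108 + 3·30 = 414
  a_6 = -3·414 + 3·-108 = -1566
  a_7 = -3·-1566 + 3·414 = 5940
  a_8 = -3·5940 + 3·-1566 = -22518
  a_9 = -3·-22518 + 3·5940 = 85374
  a_10 = -3·85374 + 3·-22518 = -323676

-3,3 ; -323676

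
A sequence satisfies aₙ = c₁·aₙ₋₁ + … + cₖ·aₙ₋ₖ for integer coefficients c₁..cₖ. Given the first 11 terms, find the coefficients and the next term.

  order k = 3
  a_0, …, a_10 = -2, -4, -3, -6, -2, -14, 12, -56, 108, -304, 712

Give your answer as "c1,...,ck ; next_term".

  a_3 = -2·-3 + 2·-4 + 2·-2 = -6
  a_4 = -2·-6 + 2·-3 + 2·-4 = -2
  a_5 = -2·-2 + 2·-6 + 2·-3 = -14
  a_6 = -2·-14 + 2·-2 + 2·-6 = 12
  a_7 = -2·12 + 2·-14 + 2·-2 = -56
  a_8 = -2·-56 + 2·12 + 2·-14 = 108
  a_9 = -2·108 + 2·-56 + 2·12 = -304
  a_10 = -2·-304 + 2·108 + 2·-56 = 712
  a_11 = -2·712 + 2·-304 + 2·108 = -1816

-2,2,2 ; -1816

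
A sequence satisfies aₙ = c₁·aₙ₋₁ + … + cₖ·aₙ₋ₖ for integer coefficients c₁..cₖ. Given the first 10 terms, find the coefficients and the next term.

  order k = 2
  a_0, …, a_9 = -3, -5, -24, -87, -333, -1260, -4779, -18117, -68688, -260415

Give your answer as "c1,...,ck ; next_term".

  a_2 = 3·-5 + 3·-3 = -24
  a_3 = 3·-24 + 3·-5 = -87
  a_4 = 3·-87 + 3·-24 = -333
  a_5 = 3·-333 + 3·-87 = -1260
  a_6 = 3·-1260 + 3·-333 = -4779
  a_7 = 3·-4779 + 3·-1260 = -18117
  a_8 = 3·-18117 + 3·-4779 = -68688
  a_9 = 3·-68688 + 3·-18117 = -260415
  a_10 = 3·-260415 + 3·-68688 = -987309

3,3 ; -987309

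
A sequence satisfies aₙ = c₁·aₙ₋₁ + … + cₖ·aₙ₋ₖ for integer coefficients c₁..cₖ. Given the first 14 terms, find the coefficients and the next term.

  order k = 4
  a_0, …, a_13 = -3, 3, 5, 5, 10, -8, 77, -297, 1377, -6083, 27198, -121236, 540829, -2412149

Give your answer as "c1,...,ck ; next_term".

-4,3,4,-1 ; 10758941

  a_4 = -4·5 + 3·5 + 4·3 + -1·-3 = 10
  a_5 = -4·10 + 3·5 + 4·5 + -1·3 = -8
  a_6 = -4·-8 + 3·10 + 4·5 + -1·5 = 77
  a_7 = -4·77 + 3·-8 + 4·10 + -1·5 = -297
  a_8 = -4·-297 + 3·77 + 4·-8 + -1·10 = 1377
  a_9 = -4·1377 + 3·-297 + 4·77 + -1·-8 = -6083
  a_10 = -4·-6083 + 3·1377 + 4·-297 + -1·77 = 27198
  a_11 = -4·27198 + 3·-6083 + 4·1377 + -1·-297 = -121236
  a_12 = -4·-121236 + 3·27198 + 4·-6083 + -1·1377 = 540829
  a_13 = -4·540829 + 3·-121236 + 4·27198 + -1·-6083 = -2412149
  a_14 = -4·-2412149 + 3·540829 + 4·-121236 + -1·27198 = 10758941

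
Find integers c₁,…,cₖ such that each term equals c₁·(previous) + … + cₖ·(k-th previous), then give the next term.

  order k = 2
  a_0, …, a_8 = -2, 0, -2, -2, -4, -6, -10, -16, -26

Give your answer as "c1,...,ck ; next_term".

  a_2 = 1·0 + 1·-2 = -2
  a_3 = 1·-2 + 1·0 = -2
  a_4 = 1·-2 + 1·-2 = -4
  a_5 = 1·-4 + 1·-2 = -6
  a_6 = 1·-6 + 1·-4 = -10
  a_7 = 1·-10 + 1·-6 = -16
  a_8 = 1·-16 + 1·-10 = -26
  a_9 = 1·-26 + 1·-16 = -42

1,1 ; -42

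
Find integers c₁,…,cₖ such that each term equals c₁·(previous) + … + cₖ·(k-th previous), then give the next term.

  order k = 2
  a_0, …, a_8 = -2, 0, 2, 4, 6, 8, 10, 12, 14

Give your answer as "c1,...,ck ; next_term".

  a_2 = 2·0 + -1·-2 = 2
  a_3 = 2·2 + -1·0 = 4
  a_4 = 2·4 + -1·2 = 6
  a_5 = 2·6 + -1·4 = 8
  a_6 = 2·8 + -1·6 = 10
  a_7 = 2·10 + -1·8 = 12
  a_8 = 2·12 + -1·10 = 14
  a_9 = 2·14 + -1·12 = 16

2,-1 ; 16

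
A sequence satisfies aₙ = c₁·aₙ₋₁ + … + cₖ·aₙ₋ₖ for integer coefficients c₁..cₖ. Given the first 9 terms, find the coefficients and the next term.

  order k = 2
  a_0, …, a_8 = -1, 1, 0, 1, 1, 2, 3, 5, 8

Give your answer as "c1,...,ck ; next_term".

1,1 ; 13

  a_2 = 1·1 + 1·-1 = 0
  a_3 = 1·0 + 1·1 = 1
  a_4 = 1·1 + 1·0 = 1
  a_5 = 1·1 + 1·1 = 2
  a_6 = 1·2 + 1·1 = 3
  a_7 = 1·3 + 1·2 = 5
  a_8 = 1·5 + 1·3 = 8
  a_9 = 1·8 + 1·5 = 13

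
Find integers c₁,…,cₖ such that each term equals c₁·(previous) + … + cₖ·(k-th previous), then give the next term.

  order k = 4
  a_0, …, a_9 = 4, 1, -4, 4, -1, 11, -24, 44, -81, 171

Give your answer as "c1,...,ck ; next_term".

-1,1,-1,2 ; -344

  a_4 = -1·4 + 1·-4 + -1·1 + 2·4 = -1
  a_5 = -1·-1 + 1·4 + -1·-4 + 2·1 = 11
  a_6 = -1·11 + 1·-1 + -1·4 + 2·-4 = -24
  a_7 = -1·-24 + 1·11 + -1·-1 + 2·4 = 44
  a_8 = -1·44 + 1·-24 + -1·11 + 2·-1 = -81
  a_9 = -1·-81 + 1·44 + -1·-24 + 2·11 = 171
  a_10 = -1·171 + 1·-81 + -1·44 + 2·-24 = -344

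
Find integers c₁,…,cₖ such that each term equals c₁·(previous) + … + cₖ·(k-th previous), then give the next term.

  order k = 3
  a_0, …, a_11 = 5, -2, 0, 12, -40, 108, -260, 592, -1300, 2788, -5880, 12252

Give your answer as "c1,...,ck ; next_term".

-3,-1,2 ; -25300

  a_3 = -3·0 + -1·-2 + 2·5 = 12
  a_4 = -3·12 + -1·0 + 2·-2 = -40
  a_5 = -3·-40 + -1·12 + 2·0 = 108
  a_6 = -3·108 + -1·-40 + 2·12 = -260
  a_7 = -3·-260 + -1·108 + 2·-40 = 592
  a_8 = -3·592 + -1·-260 + 2·108 = -1300
  a_9 = -3·-1300 + -1·592 + 2·-260 = 2788
  a_10 = -3·2788 + -1·-1300 + 2·592 = -5880
  a_11 = -3·-5880 + -1·2788 + 2·-1300 = 12252
  a_12 = -3·12252 + -1·-5880 + 2·2788 = -25300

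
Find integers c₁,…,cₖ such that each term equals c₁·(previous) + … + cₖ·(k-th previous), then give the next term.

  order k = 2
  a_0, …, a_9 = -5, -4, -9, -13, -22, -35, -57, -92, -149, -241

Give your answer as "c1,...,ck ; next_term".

  a_2 = 1·-4 + 1·-5 = -9
  a_3 = 1·-9 + 1·-4 = -13
  a_4 = 1·-13 + 1·-9 = -22
  a_5 = 1·-22 + 1·-13 = -35
  a_6 = 1·-35 + 1·-22 = -57
  a_7 = 1·-57 + 1·-35 = -92
  a_8 = 1·-92 + 1·-57 = -149
  a_9 = 1·-149 + 1·-92 = -241
  a_10 = 1·-241 + 1·-149 = -390

1,1 ; -390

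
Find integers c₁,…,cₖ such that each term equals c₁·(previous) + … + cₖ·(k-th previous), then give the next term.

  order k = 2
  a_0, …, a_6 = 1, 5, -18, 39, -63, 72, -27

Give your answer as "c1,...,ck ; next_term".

  a_2 = -3·5 + -3·1 = -18
  a_3 = -3·-18 + -3·5 = 39
  a_4 = -3·39 + -3·-18 = -63
  a_5 = -3·-63 + -3·39 = 72
  a_6 = -3·72 + -3·-63 = -27
  a_7 = -3·-27 + -3·72 = -135

-3,-3 ; -135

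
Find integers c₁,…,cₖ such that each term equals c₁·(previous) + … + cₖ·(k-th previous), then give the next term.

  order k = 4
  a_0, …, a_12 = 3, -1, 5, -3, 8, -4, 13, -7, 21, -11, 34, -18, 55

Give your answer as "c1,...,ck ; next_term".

0,1,0,1 ; -29

  a_4 = 0·-3 + 1·5 + 0·-1 + 1·3 = 8
  a_5 = 0·8 + 1·-3 + 0·5 + 1·-1 = -4
  a_6 = 0·-4 + 1·8 + 0·-3 + 1·5 = 13
  a_7 = 0·13 + 1·-4 + 0·8 + 1·-3 = -7
  a_8 = 0·-7 + 1·13 + 0·-4 + 1·8 = 21
  a_9 = 0·21 + 1·-7 + 0·13 + 1·-4 = -11
  a_10 = 0·-11 + 1·21 + 0·-7 + 1·13 = 34
  a_11 = 0·34 + 1·-11 + 0·21 + 1·-7 = -18
  a_12 = 0·-18 + 1·34 + 0·-11 + 1·21 = 55
  a_13 = 0·55 + 1·-18 + 0·34 + 1·-11 = -29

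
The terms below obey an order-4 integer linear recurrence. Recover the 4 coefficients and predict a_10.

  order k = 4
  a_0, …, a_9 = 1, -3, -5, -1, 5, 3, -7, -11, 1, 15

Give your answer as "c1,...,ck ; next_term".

  a_4 = 1·-1 + -1·-5 + 0·-3 + 1·1 = 5
  a_5 = 1·5 + -1·-1 + 0·-5 + 1·-3 = 3
  a_6 = 1·3 + -1·5 + 0·-1 + 1·-5 = -7
  a_7 = 1·-7 + -1·3 + 0·5 + 1·-1 = -11
  a_8 = 1·-11 + -1·-7 + 0·3 + 1·5 = 1
  a_9 = 1·1 + -1·-11 + 0·-7 + 1·3 = 15
  a_10 = 1·15 + -1·1 + 0·-11 + 1·-7 = 7

1,-1,0,1 ; 7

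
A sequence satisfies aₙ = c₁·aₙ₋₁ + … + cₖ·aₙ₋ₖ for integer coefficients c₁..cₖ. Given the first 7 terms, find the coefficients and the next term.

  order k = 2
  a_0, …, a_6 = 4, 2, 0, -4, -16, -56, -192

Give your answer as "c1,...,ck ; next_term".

4,-2 ; -656

  a_2 = 4·2 + -2·4 = 0
  a_3 = 4·0 + -2·2 = -4
  a_4 = 4·-4 + -2·0 = -16
  a_5 = 4·-16 + -2·-4 = -56
  a_6 = 4·-56 + -2·-16 = -192
  a_7 = 4·-192 + -2·-56 = -656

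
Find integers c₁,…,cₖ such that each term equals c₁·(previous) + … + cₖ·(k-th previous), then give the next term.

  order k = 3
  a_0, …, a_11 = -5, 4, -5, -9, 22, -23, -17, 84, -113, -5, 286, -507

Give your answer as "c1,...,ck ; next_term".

-1,-1,2 ; 211

  a_3 = -1·-5 + -1·4 + 2·-5 = -9
  a_4 = -1·-9 + -1·-5 + 2·4 = 22
  a_5 = -1·22 + -1·-9 + 2·-5 = -23
  a_6 = -1·-23 + -1·22 + 2·-9 = -17
  a_7 = -1·-17 + -1·-23 + 2·22 = 84
  a_8 = -1·84 + -1·-17 + 2·-23 = -113
  a_9 = -1·-113 + -1·84 + 2·-17 = -5
  a_10 = -1·-5 + -1·-113 + 2·84 = 286
  a_11 = -1·286 + -1·-5 + 2·-113 = -507
  a_12 = -1·-507 + -1·286 + 2·-5 = 211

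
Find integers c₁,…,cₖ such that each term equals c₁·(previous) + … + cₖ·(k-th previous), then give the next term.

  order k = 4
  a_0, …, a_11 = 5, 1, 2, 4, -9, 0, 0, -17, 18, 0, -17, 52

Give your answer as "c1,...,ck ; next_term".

0,0,1,-2 ; -36

  a_4 = 0·4 + 0·2 + 1·1 + -2·5 = -9
  a_5 = 0·-9 + 0·4 + 1·2 + -2·1 = 0
  a_6 = 0·0 + 0·-9 + 1·4 + -2·2 = 0
  a_7 = 0·0 + 0·0 + 1·-9 + -2·4 = -17
  a_8 = 0·-17 + 0·0 + 1·0 + -2·-9 = 18
  a_9 = 0·18 + 0·-17 + 1·0 + -2·0 = 0
  a_10 = 0·0 + 0·18 + 1·-17 + -2·0 = -17
  a_11 = 0·-17 + 0·0 + 1·18 + -2·-17 = 52
  a_12 = 0·52 + 0·-17 + 1·0 + -2·18 = -36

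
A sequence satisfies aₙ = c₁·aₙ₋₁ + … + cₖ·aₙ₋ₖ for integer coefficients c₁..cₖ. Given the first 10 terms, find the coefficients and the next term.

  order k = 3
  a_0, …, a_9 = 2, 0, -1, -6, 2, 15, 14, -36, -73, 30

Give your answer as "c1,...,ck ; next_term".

0,-2,-3 ; 254

  a_3 = 0·-1 + -2·0 + -3·2 = -6
  a_4 = 0·-6 + -2·-1 + -3·0 = 2
  a_5 = 0·2 + -2·-6 + -3·-1 = 15
  a_6 = 0·15 + -2·2 + -3·-6 = 14
  a_7 = 0·14 + -2·15 + -3·2 = -36
  a_8 = 0·-36 + -2·14 + -3·15 = -73
  a_9 = 0·-73 + -2·-36 + -3·14 = 30
  a_10 = 0·30 + -2·-73 + -3·-36 = 254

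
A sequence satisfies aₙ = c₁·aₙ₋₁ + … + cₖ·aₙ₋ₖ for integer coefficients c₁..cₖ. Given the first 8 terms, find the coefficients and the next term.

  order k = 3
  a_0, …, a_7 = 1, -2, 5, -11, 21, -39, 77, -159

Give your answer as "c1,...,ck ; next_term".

  a_3 = -3·5 + -4·-2 + -4·1 = -11
  a_4 = -3·-11 + -4·5 + -4·-2 = 21
  a_5 = -3·21 + -4·-11 + -4·5 = -39
  a_6 = -3·-39 + -4·21 + -4·-11 = 77
  a_7 = -3·77 + -4·-39 + -4·21 = -159
  a_8 = -3·-159 + -4·77 + -4·-39 = 325

-3,-4,-4 ; 325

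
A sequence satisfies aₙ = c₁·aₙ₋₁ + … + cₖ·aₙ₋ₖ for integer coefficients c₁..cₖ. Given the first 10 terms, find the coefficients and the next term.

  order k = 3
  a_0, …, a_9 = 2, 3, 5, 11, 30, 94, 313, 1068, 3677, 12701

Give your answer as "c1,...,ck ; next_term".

  a_3 = 4·5 + -1·3 + -3·2 = 11
  a_4 = 4·11 + -1·5 + -3·3 = 30
  a_5 = 4·30 + -1·11 + -3·5 = 94
  a_6 = 4·94 + -1·30 + -3·11 = 313
  a_7 = 4·313 + -1·94 + -3·30 = 1068
  a_8 = 4·1068 + -1·313 + -3·94 = 3677
  a_9 = 4·3677 + -1·1068 + -3·313 = 12701
  a_10 = 4·12701 + -1·3677 + -3·1068 = 43923

4,-1,-3 ; 43923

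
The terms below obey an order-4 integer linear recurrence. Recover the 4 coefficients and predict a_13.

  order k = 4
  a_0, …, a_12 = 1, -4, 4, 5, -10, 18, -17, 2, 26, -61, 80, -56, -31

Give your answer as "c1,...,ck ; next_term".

-1,0,1,-1 ; 172

  a_4 = -1·5 + 0·4 + 1·-4 + -1·1 = -10
  a_5 = -1·-10 + 0·5 + 1·4 + -1·-4 = 18
  a_6 = -1·18 + 0·-10 + 1·5 + -1·4 = -17
  a_7 = -1·-17 + 0·18 + 1·-10 + -1·5 = 2
  a_8 = -1·2 + 0·-17 + 1·18 + -1·-10 = 26
  a_9 = -1·26 + 0·2 + 1·-17 + -1·18 = -61
  a_10 = -1·-61 + 0·26 + 1·2 + -1·-17 = 80
  a_11 = -1·80 + 0·-61 + 1·26 + -1·2 = -56
  a_12 = -1·-56 + 0·80 + 1·-61 + -1·26 = -31
  a_13 = -1·-31 + 0·-56 + 1·80 + -1·-61 = 172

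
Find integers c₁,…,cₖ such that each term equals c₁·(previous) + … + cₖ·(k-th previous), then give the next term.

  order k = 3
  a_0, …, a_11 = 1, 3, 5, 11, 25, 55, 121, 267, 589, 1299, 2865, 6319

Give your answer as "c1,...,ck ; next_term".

  a_3 = 2·5 + 0·3 + 1·1 = 11
  a_4 = 2·11 + 0·5 + 1·3 = 25
  a_5 = 2·25 + 0·11 + 1·5 = 55
  a_6 = 2·55 + 0·25 + 1·11 = 121
  a_7 = 2·121 + 0·55 + 1·25 = 267
  a_8 = 2·267 + 0·121 + 1·55 = 589
  a_9 = 2·589 + 0·267 + 1·121 = 1299
  a_10 = 2·1299 + 0·589 + 1·267 = 2865
  a_11 = 2·2865 + 0·1299 + 1·589 = 6319
  a_12 = 2·6319 + 0·2865 + 1·1299 = 13937

2,0,1 ; 13937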